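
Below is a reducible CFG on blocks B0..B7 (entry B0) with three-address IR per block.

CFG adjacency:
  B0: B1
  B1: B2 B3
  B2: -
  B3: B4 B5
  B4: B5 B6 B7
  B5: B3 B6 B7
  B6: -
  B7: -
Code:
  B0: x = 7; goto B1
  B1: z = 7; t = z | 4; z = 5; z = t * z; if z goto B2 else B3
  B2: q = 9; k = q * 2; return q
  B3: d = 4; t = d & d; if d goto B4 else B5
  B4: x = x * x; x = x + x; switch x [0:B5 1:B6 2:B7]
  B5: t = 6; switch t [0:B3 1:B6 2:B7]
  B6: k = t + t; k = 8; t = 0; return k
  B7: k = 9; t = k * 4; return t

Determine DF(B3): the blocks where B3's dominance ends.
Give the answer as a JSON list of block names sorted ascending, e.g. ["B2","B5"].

Answer: ["B3"]

Derivation:
idom tree: B1←B0 B2←B1 B3←B1 B4←B3 B5←B3 B6←B3 B7←B3
Dom∩ at merges:
  B3: preds {B1,B5}: {B0,B1} ∩ {B0,B1,B3,B5} = {B0,B1}; idom=B1
  B5: preds {B3,B4}: {B0,B1,B3} ∩ {B0,B1,B3,B4} = {B0,B1,B3}; idom=B3
  B6: preds {B4,B5}: {B0,B1,B3,B4} ∩ {B0,B1,B3,B5} = {B0,B1,B3}; idom=B3
  B7: preds {B4,B5}: {B0,B1,B3,B4} ∩ {B0,B1,B3,B5} = {B0,B1,B3}; idom=B3

DF derivation:
  join B3 pred B1: · stop@B1
  join B3 pred B5: B5→B3 stop@B1
  join B5 pred B3: · stop@B3
  join B5 pred B4: B4 stop@B3
  join B6 pred B4: B4 stop@B3
  join B6 pred B5: B5 stop@B3
  join B7 pred B4: B4 stop@B3
  join B7 pred B5: B5 stop@B3
  B0: DF=∅
  B1: DF=∅
  B2: DF=∅
  B3: DF={B3}
  B4: DF={B5,B6,B7}
  B5: DF={B3,B6,B7}
  B6: DF=∅
  B7: DF=∅

DF(B3) = ["B3"]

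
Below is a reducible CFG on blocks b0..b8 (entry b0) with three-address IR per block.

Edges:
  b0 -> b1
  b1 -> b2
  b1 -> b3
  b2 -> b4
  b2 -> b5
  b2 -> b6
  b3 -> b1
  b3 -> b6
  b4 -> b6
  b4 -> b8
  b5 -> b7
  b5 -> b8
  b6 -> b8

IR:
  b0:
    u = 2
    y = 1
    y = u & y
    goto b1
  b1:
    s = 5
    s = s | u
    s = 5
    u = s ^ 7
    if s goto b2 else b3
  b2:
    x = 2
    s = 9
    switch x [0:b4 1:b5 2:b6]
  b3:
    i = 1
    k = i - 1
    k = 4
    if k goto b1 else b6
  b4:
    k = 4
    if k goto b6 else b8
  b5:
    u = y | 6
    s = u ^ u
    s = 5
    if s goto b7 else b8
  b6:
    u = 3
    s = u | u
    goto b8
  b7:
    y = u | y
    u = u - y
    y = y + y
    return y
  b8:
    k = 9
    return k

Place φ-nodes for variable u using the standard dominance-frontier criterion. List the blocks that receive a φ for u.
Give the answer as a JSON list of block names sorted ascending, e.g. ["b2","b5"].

Answer: ["b1", "b8"]

Working:
idom tree: b1←b0 b2←b1 b3←b1 b4←b2 b5←b2 b6←b1 b7←b5 b8←b1
Dom∩ at merges:
  b1: preds {b0,b3}: {b0} ∩ {b0,b1,b3} = {b0}; idom=b0
  b6: preds {b2,b3,b4}: {b0,b1,b2} ∩ {b0,b1,b3} ∩ {b0,b1,b2,b4} = {b0,b1}; idom=b1
  b8: preds {b4,b5,b6}: {b0,b1,b2,b4} ∩ {b0,b1,b2,b5} ∩ {b0,b1,b6} = {b0,b1}; idom=b1

Frontier:
  join b1 pred b0: · stop@b0
  join b1 pred b3: b3→b1 stop@b0
  join b6 pred b2: b2 stop@b1
  join b6 pred b3: b3 stop@b1
  join b6 pred b4: b4→b2 stop@b1
  join b8 pred b4: b4→b2 stop@b1
  join b8 pred b5: b5→b2 stop@b1
  join b8 pred b6: b6 stop@b1
  DF(b0)=∅
  DF(b1)={b1}
  DF(b2)={b6,b8}
  DF(b3)={b1,b6}
  DF(b4)={b6,b8}
  DF(b5)={b8}
  DF(b6)={b8}
  DF(b7)=∅
  DF(b8)=∅

φ for u: defs {b0,b1,b5,b6,b7}
  DF⁺ = {b1,b8}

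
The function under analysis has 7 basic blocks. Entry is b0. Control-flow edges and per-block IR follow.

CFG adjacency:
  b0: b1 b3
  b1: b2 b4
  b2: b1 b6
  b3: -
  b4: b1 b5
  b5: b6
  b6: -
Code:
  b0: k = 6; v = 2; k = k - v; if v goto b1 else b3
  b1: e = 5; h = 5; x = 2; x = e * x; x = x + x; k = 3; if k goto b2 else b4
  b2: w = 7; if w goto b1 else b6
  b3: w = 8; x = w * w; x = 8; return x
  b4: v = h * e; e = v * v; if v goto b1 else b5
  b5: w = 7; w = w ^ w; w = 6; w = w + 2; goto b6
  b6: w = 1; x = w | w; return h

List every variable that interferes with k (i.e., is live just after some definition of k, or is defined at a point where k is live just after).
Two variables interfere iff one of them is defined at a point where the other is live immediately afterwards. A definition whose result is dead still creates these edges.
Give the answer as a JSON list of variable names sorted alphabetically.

Answer: ["e", "h", "v"]

Analysis:
def/use:
  b0: def={k,v} ue=∅
  b1: def={e,h,k,x} ue=∅
  b2: def={w} ue=∅
  b3: def={w,x} ue=∅
  b4: def={e,v} ue={e,h}
  b5: def={w} ue=∅
  b6: def={w,x} ue={h}

Liveness:
  b0: in=∅ out=∅
  b1: in=∅ out={e,h}
  b2: in={h} out={h}
  b3: in=∅ out=∅
  b4: in={e,h} out={h}
  b5: in={h} out={h}
  b6: in={h} out=∅

Interference:
  e — {h,k,v,x}
  h — {e,k,v,w,x}
  k — {e,h,v}
  v — {e,h,k}
  w — {h}
  x — {e,h}

N(k) = ["e", "h", "v"]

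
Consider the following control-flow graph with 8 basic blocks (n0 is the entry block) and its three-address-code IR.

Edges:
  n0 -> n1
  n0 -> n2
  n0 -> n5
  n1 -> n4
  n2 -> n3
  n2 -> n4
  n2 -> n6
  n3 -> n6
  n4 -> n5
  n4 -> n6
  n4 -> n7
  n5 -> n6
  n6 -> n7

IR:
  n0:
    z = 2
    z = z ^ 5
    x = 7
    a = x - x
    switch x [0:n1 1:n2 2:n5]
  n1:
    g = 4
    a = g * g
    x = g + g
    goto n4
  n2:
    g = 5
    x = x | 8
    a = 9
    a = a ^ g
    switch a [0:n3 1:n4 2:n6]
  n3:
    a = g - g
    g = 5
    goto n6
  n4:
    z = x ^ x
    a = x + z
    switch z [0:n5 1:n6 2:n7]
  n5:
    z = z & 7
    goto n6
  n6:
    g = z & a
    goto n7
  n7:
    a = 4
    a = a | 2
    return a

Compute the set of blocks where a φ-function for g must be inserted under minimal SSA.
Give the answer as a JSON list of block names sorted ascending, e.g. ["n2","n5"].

idom tree: n1←n0 n2←n0 n3←n2 n4←n0 n5←n0 n6←n0 n7←n0
Dom at joins:
  n4: preds {n1,n2}: {n0,n1} ∩ {n0,n2} = {n0}; idom=n0
  n5: preds {n0,n4}: {n0} ∩ {n0,n4} = {n0}; idom=n0
  n6: preds {n2,n3,n4,n5}: {n0,n2} ∩ {n0,n2,n3} ∩ {n0,n4} ∩ {n0,n5} = {n0}; idom=n0
  n7: preds {n4,n6}: {n0,n4} ∩ {n0,n6} = {n0}; idom=n0

Frontier:
  n4←n1: walk n1 to n0
  n4←n2: walk n2 to n0
  n5←n0: walk · to n0
  n5←n4: walk n4 to n0
  n6←n2: walk n2 to n0
  n6←n3: walk n3→n2 to n0
  n6←n4: walk n4 to n0
  n6←n5: walk n5 to n0
  n7←n4: walk n4 to n0
  n7←n6: walk n6 to n0
  DF(n0)=∅
  DF(n1)={n4}
  DF(n2)={n4,n6}
  DF(n3)={n6}
  DF(n4)={n5,n6,n7}
  DF(n5)={n6}
  DF(n6)={n7}
  DF(n7)=∅

φ for g: defs {n1,n2,n3,n6}
  DF⁺ = {n4,n5,n6,n7}

Answer: ["n4", "n5", "n6", "n7"]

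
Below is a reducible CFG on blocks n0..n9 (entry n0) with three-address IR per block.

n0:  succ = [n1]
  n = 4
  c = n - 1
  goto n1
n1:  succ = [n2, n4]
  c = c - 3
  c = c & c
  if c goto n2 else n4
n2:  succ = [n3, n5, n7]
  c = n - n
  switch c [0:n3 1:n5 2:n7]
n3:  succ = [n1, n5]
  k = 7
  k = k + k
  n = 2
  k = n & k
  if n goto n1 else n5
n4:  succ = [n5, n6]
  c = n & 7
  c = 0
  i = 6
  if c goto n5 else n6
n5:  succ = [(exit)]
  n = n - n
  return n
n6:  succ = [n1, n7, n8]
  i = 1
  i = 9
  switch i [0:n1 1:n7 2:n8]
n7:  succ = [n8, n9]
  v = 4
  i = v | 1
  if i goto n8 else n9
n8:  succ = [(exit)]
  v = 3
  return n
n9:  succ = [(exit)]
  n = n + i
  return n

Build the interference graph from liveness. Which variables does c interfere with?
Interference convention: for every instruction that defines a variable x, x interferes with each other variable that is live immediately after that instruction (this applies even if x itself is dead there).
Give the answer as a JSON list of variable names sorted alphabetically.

Per-block:
  n0: {c,n} / ∅
  n1: {c} / {c}
  n2: {c} / {n}
  n3: {k,n} / ∅
  n4: {c,i} / {n}
  n5: {n} / {n}
  n6: {i} / ∅
  n7: {i,v} / ∅
  n8: {v} / {n}
  n9: {n} / {i,n}

Live sets:
  n0: in=∅ out={c,n}
  n1: in={c,n} out={n}
  n2: in={n} out={c,n}
  n3: in={c} out={c,n}
  n4: in={n} out={c,n}
  n5: in={n} out=∅
  n6: in={c,n} out={c,n}
  n7: in={n} out={i,n}
  n8: in={n} out=∅
  n9: in={i,n} out=∅

Interfere edges:
  c: {i,k,n}
  i: {c,n}
  k: {c,n}
  n: {c,i,k,v}
  v: {n}

N(c) = ["i", "k", "n"]

Answer: ["i", "k", "n"]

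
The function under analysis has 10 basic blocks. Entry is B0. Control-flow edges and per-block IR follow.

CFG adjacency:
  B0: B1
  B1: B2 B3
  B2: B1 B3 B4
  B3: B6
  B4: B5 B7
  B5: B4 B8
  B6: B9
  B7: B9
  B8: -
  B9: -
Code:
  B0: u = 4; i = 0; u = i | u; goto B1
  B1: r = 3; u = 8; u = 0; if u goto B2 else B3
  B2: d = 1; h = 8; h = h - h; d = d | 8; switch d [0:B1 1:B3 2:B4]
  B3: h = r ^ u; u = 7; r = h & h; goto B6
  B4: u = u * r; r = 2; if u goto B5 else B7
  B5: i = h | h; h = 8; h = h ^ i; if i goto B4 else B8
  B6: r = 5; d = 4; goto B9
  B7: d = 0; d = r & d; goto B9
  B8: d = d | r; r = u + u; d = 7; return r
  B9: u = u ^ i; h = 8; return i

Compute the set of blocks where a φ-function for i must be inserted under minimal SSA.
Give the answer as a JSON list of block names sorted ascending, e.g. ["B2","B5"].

idom tree: B1←B0 B2←B1 B3←B1 B4←B2 B5←B4 B6←B3 B7←B4 B8←B5 B9←B1
Dom at joins:
  B1: preds {B0,B2}: {B0} ∩ {B0,B1,B2} = {B0}; idom=B0
  B3: preds {B1,B2}: {B0,B1} ∩ {B0,B1,B2} = {B0,B1}; idom=B1
  B4: preds {B2,B5}: {B0,B1,B2} ∩ {B0,B1,B2,B4,B5} = {B0,B1,B2}; idom=B2
  B9: preds {B6,B7}: {B0,B1,B3,B6} ∩ {B0,B1,B2,B4,B7} = {B0,B1}; idom=B1

DF derivation:
  B1←B0: walk · to B0
  B1←B2: walk B2→B1 to B0
  B3←B1: walk · to B1
  B3←B2: walk B2 to B1
  B4←B2: walk · to B2
  B4←B5: walk B5→B4 to B2
  B9←B6: walk B6→B3 to B1
  B9←B7: walk B7→B4→B2 to B1
  DF(B0)=∅
  DF(B1)={B1}
  DF(B2)={B1,B3,B9}
  DF(B3)={B9}
  DF(B4)={B4,B9}
  DF(B5)={B4}
  DF(B6)={B9}
  DF(B7)={B9}
  DF(B8)=∅
  DF(B9)=∅

φ for i: defs {B0,B5}
  DF⁺ = {B4,B9}

Answer: ["B4", "B9"]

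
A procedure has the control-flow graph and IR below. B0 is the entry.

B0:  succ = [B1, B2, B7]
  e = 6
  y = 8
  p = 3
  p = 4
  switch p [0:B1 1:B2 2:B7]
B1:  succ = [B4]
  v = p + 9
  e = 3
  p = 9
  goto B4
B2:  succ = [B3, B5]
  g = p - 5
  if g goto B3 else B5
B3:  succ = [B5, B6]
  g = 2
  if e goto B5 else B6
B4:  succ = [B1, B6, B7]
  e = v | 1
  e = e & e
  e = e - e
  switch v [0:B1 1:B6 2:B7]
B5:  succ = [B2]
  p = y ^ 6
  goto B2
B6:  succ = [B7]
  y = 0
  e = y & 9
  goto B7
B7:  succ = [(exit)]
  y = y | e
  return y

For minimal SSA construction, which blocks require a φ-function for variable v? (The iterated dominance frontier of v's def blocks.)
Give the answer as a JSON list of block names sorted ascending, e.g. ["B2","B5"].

idom tree: B1←B0 B2←B0 B3←B2 B4←B1 B5←B2 B6←B0 B7←B0
Dom∩ at merges:
  B1: preds {B0,B4}: {B0} ∩ {B0,B1,B4} = {B0}; idom=B0
  B2: preds {B0,B5}: {B0} ∩ {B0,B2,B5} = {B0}; idom=B0
  B5: preds {B2,B3}: {B0,B2} ∩ {B0,B2,B3} = {B0,B2}; idom=B2
  B6: preds {B3,B4}: {B0,B2,B3} ∩ {B0,B1,B4} = {B0}; idom=B0
  B7: preds {B0,B4,B6}: {B0} ∩ {B0,B1,B4} ∩ {B0,B6} = {B0}; idom=B0

Frontier:
  join B1 pred B0: · stop@B0
  join B1 pred B4: B4→B1 stop@B0
  join B2 pred B0: · stop@B0
  join B2 pred B5: B5→B2 stop@B0
  join B5 pred B2: · stop@B2
  join B5 pred B3: B3 stop@B2
  join B6 pred B3: B3→B2 stop@B0
  join B6 pred B4: B4→B1 stop@B0
  join B7 pred B0: · stop@B0
  join B7 pred B4: B4→B1 stop@B0
  join B7 pred B6: B6 stop@B0
  B0: DF=∅
  B1: DF={B1,B6,B7}
  B2: DF={B2,B6}
  B3: DF={B5,B6}
  B4: DF={B1,B6,B7}
  B5: DF={B2}
  B6: DF={B7}
  B7: DF=∅

φ for v: defs {B1}
  DF⁺ = {B1,B6,B7}

Answer: ["B1", "B6", "B7"]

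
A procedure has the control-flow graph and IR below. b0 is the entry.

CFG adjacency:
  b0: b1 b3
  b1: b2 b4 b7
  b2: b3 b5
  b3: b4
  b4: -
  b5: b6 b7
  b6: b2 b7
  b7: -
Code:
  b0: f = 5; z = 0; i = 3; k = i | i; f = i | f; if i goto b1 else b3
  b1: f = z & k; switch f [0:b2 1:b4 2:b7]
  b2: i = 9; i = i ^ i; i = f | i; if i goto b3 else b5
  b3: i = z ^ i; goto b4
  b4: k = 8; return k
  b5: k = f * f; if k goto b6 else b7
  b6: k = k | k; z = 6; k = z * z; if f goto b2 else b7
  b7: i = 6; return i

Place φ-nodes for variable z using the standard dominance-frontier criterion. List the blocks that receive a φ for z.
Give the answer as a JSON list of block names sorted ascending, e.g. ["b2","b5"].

idom tree: b1←b0 b2←b1 b3←b0 b4←b0 b5←b2 b6←b5 b7←b1
Join-block Dom:
  b2: preds {b1,b6}: {b0,b1} ∩ {b0,b1,b2,b5,b6} = {b0,b1}; idom=b1
  b3: preds {b0,b2}: {b0} ∩ {b0,b1,b2} = {b0}; idom=b0
  b4: preds {b1,b3}: {b0,b1} ∩ {b0,b3} = {b0}; idom=b0
  b7: preds {b1,b5,b6}: {b0,b1} ∩ {b0,b1,b2,b5} ∩ {b0,b1,b2,b5,b6} = {b0,b1}; idom=b1

DF walk-up:
  b2←b1: walk · to b1
  b2←b6: walk b6→b5→b2 to b1
  b3←b0: walk · to b0
  b3←b2: walk b2→b1 to b0
  b4←b1: walk b1 to b0
  b4←b3: walk b3 to b0
  b7←b1: walk · to b1
  b7←b5: walk b5→b2 to b1
  b7←b6: walk b6→b5→b2 to b1
  b0: DF=∅
  b1: DF={b3,b4}
  b2: DF={b2,b3,b7}
  b3: DF={b4}
  b4: DF=∅
  b5: DF={b2,b7}
  b6: DF={b2,b7}
  b7: DF=∅

φ for z: defs {b0,b6}
  DF⁺ = {b2,b3,b4,b7}

Answer: ["b2", "b3", "b4", "b7"]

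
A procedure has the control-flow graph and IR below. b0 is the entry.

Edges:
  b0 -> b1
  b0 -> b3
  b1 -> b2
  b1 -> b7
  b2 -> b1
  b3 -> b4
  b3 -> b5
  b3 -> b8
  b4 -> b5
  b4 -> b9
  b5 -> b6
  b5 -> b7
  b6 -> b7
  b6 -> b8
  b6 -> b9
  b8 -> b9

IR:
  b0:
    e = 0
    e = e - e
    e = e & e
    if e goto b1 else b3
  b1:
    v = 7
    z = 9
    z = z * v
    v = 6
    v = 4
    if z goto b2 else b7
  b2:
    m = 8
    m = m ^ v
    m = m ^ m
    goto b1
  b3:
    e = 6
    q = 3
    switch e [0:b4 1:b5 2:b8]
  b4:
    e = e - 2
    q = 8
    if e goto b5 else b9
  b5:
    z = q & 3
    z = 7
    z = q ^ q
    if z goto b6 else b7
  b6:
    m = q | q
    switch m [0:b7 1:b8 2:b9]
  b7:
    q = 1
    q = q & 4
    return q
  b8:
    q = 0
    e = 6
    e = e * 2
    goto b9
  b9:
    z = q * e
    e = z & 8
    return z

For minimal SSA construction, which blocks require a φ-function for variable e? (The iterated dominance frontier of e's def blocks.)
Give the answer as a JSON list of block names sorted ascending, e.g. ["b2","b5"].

idom tree: b1←b0 b2←b1 b3←b0 b4←b3 b5←b3 b6←b5 b7←b0 b8←b3 b9←b3
Dom at joins:
  b1: preds {b0,b2}: {b0} ∩ {b0,b1,b2} = {b0}; idom=b0
  b5: preds {b3,b4}: {b0,b3} ∩ {b0,b3,b4} = {b0,b3}; idom=b3
  b7: preds {b1,b5,b6}: {b0,b1} ∩ {b0,b3,b5} ∩ {b0,b3,b5,b6} = {b0}; idom=b0
  b8: preds {b3,b6}: {b0,b3} ∩ {b0,b3,b5,b6} = {b0,b3}; idom=b3
  b9: preds {b4,b6,b8}: {b0,b3,b4} ∩ {b0,b3,b5,b6} ∩ {b0,b3,b8} = {b0,b3}; idom=b3

Frontier:
  b1←b0: walk · to b0
  b1←b2: walk b2→b1 to b0
  b5←b3: walk · to b3
  b5←b4: walk b4 to b3
  b7←b1: walk b1 to b0
  b7←b5: walk b5→b3 to b0
  b7←b6: walk b6→b5→b3 to b0
  b8←b3: walk · to b3
  b8←b6: walk b6→b5 to b3
  b9←b4: walk b4 to b3
  b9←b6: walk b6→b5 to b3
  b9←b8: walk b8 to b3
  DF(b0)=∅
  DF(b1)={b1,b7}
  DF(b2)={b1}
  DF(b3)={b7}
  DF(b4)={b5,b9}
  DF(b5)={b7,b8,b9}
  DF(b6)={b7,b8,b9}
  DF(b7)=∅
  DF(b8)={b9}
  DF(b9)=∅

φ for e: defs {b0,b3,b4,b8,b9}
  DF⁺ = {b5,b7,b8,b9}

Answer: ["b5", "b7", "b8", "b9"]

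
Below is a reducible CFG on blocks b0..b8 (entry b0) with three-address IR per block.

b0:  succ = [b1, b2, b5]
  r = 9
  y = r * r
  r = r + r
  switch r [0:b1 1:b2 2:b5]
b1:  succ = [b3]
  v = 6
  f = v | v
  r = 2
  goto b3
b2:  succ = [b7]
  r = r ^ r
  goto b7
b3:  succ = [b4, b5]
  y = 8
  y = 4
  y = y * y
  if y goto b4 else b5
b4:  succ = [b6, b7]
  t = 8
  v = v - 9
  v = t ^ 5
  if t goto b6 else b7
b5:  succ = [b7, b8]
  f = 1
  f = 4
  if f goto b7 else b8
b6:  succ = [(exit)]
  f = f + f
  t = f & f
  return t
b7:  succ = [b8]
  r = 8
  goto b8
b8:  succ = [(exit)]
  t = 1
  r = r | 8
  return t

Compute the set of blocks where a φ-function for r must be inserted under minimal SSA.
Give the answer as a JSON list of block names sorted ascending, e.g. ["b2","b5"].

Answer: ["b5", "b7", "b8"]

Analysis:
idom tree: b1←b0 b2←b0 b3←b1 b4←b3 b5←b0 b6←b4 b7←b0 b8←b0
Join-block Dom:
  b5: preds {b0,b3}: {b0} ∩ {b0,b1,b3} = {b0}; idom=b0
  b7: preds {b2,b4,b5}: {b0,b2} ∩ {b0,b1,b3,b4} ∩ {b0,b5} = {b0}; idom=b0
  b8: preds {b5,b7}: {b0,b5} ∩ {b0,b7} = {b0}; idom=b0

DF derivation:
  join b5 pred b0: · stop@b0
  join b5 pred b3: b3→b1 stop@b0
  join b7 pred b2: b2 stop@b0
  join b7 pred b4: b4→b3→b1 stop@b0
  join b7 pred b5: b5 stop@b0
  join b8 pred b5: b5 stop@b0
  join b8 pred b7: b7 stop@b0
  b0: DF=∅
  b1: DF={b5,b7}
  b2: DF={b7}
  b3: DF={b5,b7}
  b4: DF={b7}
  b5: DF={b7,b8}
  b6: DF=∅
  b7: DF={b8}
  b8: DF=∅

φ for r: defs {b0,b1,b2,b7,b8}
  DF⁺ = {b5,b7,b8}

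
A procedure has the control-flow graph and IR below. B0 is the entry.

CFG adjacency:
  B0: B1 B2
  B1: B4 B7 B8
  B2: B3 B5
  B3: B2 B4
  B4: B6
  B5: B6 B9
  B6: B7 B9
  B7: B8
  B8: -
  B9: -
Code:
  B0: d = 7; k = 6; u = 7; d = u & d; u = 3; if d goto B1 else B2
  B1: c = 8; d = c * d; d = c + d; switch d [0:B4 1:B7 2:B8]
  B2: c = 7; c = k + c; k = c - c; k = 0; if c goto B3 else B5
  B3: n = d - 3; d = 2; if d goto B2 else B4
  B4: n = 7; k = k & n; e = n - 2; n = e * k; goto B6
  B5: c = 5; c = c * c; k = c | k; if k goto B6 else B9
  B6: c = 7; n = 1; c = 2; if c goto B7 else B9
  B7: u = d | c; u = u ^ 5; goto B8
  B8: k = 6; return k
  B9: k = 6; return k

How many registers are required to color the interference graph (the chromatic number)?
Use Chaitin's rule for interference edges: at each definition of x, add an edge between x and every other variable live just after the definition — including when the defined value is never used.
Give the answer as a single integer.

Per-block:
  B0 def {d,k,u} use ∅
  B1 def {c,d} use {d}
  B2 def {c,k} use {k}
  B3 def {d,n} use {d}
  B4 def {e,k,n} use {k}
  B5 def {c,k} use {k}
  B6 def {c,n} use ∅
  B7 def {u} use {c,d}
  B8 def {k} use ∅
  B9 def {k} use ∅

Live sets:
  B0 li=∅ lo={d,k}
  B1 li={d,k} lo={c,d,k}
  B2 li={d,k} lo={d,k}
  B3 li={d,k} lo={d,k}
  B4 li={d,k} lo={d}
  B5 li={d,k} lo={d}
  B6 li={d} lo={c,d}
  B7 li={c,d} lo=∅
  B8 li=∅ lo=∅
  B9 li=∅ lo=∅

Conflict graph:
  c — {d,k}
  d — {c,e,k,n,u}
  e — {d,k}
  k — {c,d,e,n,u}
  n — {d,k}
  u — {d,k}

Colouring:
  {c,d,k} pairwise interfere (3-clique) ⇒ χ ≥ 3
  assign c→r2 d→r0 e→r2 k→r1 n→r2 u→r2 — no edge inside a register ⇒ χ ≤ 3
  χ = 3

Answer: 3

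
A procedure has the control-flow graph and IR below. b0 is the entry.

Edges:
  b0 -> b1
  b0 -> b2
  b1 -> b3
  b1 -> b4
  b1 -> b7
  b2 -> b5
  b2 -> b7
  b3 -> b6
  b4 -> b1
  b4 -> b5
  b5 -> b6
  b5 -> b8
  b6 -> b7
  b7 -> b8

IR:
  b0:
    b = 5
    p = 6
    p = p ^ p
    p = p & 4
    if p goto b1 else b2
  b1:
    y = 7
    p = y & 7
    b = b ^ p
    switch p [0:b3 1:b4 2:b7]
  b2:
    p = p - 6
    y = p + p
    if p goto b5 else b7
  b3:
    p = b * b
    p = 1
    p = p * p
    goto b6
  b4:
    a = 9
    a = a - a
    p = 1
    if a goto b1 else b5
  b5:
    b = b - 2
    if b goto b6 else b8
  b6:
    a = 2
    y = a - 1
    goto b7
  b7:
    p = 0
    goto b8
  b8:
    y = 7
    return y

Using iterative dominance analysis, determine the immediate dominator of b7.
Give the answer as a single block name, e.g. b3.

idom tree: b1←b0 b2←b0 b3←b1 b4←b1 b5←b0 b6←b0 b7←b0 b8←b0
Dom∩ at merges:
  b1: preds {b0,b4}: {b0} ∩ {b0,b1,b4} = {b0}; idom=b0
  b5: preds {b2,b4}: {b0,b2} ∩ {b0,b1,b4} = {b0}; idom=b0
  b6: preds {b3,b5}: {b0,b1,b3} ∩ {b0,b5} = {b0}; idom=b0
  b7: preds {b1,b2,b6}: {b0,b1} ∩ {b0,b2} ∩ {b0,b6} = {b0}; idom=b0
  b8: preds {b5,b7}: {b0,b5} ∩ {b0,b7} = {b0}; idom=b0

idom(b7) = b0

Answer: b0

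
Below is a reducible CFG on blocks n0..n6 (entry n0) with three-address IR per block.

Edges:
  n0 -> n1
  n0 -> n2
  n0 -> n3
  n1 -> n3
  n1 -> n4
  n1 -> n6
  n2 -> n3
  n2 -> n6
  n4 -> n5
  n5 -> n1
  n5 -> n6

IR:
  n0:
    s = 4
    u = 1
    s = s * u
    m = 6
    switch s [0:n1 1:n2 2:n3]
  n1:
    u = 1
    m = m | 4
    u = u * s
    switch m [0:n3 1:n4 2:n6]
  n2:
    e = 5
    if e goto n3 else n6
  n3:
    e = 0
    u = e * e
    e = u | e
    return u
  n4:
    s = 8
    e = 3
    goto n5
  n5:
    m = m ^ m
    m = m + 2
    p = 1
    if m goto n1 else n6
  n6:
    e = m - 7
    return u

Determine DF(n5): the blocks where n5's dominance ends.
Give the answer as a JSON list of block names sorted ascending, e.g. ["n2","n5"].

idom tree: n1←n0 n2←n0 n3←n0 n4←n1 n5←n4 n6←n0
Join-block Dom:
  n1: preds {n0,n5}: {n0} ∩ {n0,n1,n4,n5} = {n0}; idom=n0
  n3: preds {n0,n1,n2}: {n0} ∩ {n0,n1} ∩ {n0,n2} = {n0}; idom=n0
  n6: preds {n1,n2,n5}: {n0,n1} ∩ {n0,n2} ∩ {n0,n1,n4,n5} = {n0}; idom=n0

DF walk-up:
  join n1 pred n0: · stop@n0
  join n1 pred n5: n5→n4→n1 stop@n0
  join n3 pred n0: · stop@n0
  join n3 pred n1: n1 stop@n0
  join n3 pred n2: n2 stop@n0
  join n6 pred n1: n1 stop@n0
  join n6 pred n2: n2 stop@n0
  join n6 pred n5: n5→n4→n1 stop@n0
  n0 → ∅
  n1 → {n1,n3,n6}
  n2 → {n3,n6}
  n3 → ∅
  n4 → {n1,n6}
  n5 → {n1,n6}
  n6 → ∅

DF(n5) = ["n1", "n6"]

Answer: ["n1", "n6"]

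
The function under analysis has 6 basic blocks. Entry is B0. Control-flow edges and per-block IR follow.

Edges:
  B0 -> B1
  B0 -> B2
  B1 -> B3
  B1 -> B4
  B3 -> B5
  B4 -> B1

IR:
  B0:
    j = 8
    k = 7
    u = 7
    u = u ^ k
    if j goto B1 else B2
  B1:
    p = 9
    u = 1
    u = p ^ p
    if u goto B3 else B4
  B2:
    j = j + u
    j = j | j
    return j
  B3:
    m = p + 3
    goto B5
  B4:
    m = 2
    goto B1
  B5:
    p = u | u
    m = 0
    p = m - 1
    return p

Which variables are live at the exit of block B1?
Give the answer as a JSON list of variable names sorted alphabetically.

Answer: ["p", "u"]

Derivation:
Per-block:
  B0 def {j,k,u} use ∅
  B1 def {p,u} use ∅
  B2 def {j} use {j,u}
  B3 def {m} use {p}
  B4 def {m} use ∅
  B5 def {m,p} use {u}

Live sets:
  B0: in=∅ out={j,u}
  B1: in=∅ out={p,u}
  B2: in={j,u} out=∅
  B3: in={p,u} out={u}
  B4: in=∅ out=∅
  B5: in={u} out=∅

live-out(B1) = ["p", "u"]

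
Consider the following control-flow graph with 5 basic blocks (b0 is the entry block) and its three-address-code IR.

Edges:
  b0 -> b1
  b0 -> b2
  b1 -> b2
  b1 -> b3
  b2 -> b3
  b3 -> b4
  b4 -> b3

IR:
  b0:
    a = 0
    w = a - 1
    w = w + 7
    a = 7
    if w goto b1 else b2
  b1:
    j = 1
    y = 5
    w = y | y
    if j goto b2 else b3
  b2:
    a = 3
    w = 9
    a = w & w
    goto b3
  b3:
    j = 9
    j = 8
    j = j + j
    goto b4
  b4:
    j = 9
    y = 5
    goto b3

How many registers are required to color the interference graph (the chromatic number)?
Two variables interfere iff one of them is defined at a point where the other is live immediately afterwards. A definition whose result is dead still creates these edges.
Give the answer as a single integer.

Block summaries:
  b0: {a,w} / ∅
  b1: {j,w,y} / ∅
  b2: {a,w} / ∅
  b3: {j} / ∅
  b4: {j,y} / ∅

Liveness:
  b0 li=∅ lo=∅
  b1 li=∅ lo=∅
  b2 li=∅ lo=∅
  b3 li=∅ lo=∅
  b4 li=∅ lo=∅

Conflict graph:
  a↔{w}
  j↔{w,y}
  w↔{a,j}
  y↔{j}

Chromatic number:
  {a,w} pairwise interfere (2-clique) ⇒ χ ≥ 2
  2-colouring: r0={a,j}  r1={w,y}
  χ = 2

Answer: 2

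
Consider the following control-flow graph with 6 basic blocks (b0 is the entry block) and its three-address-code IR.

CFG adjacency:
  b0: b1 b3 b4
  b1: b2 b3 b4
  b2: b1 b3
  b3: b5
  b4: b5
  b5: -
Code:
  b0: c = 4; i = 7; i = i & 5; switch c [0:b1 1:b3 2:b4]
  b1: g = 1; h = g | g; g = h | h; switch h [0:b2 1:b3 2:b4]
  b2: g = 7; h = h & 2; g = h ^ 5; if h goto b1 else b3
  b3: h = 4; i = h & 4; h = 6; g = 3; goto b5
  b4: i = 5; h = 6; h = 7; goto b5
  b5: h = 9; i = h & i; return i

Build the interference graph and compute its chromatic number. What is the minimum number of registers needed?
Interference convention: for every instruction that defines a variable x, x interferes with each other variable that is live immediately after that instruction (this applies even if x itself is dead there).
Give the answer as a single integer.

Answer: 3

Analysis:
def/use:
  b0 def {c,i} use ∅
  b1 def {g,h} use ∅
  b2 def {g,h} use {h}
  b3 def {g,h,i} use ∅
  b4 def {h,i} use ∅
  b5 def {h,i} use {i}

Live sets:
  b0 li=∅ lo=∅
  b1 li=∅ lo={h}
  b2 li={h} lo=∅
  b3 li=∅ lo={i}
  b4 li=∅ lo={i}
  b5 li={i} lo=∅

Conflict graph:
  c — {i}
  g — {h,i}
  h — {g,i}
  i — {c,g,h}

Registers:
  clique {g,h,i} ⇒ need ≥ 3
  3-colouring: R0={i}  R1={c,g}  R2={h}
  χ = 3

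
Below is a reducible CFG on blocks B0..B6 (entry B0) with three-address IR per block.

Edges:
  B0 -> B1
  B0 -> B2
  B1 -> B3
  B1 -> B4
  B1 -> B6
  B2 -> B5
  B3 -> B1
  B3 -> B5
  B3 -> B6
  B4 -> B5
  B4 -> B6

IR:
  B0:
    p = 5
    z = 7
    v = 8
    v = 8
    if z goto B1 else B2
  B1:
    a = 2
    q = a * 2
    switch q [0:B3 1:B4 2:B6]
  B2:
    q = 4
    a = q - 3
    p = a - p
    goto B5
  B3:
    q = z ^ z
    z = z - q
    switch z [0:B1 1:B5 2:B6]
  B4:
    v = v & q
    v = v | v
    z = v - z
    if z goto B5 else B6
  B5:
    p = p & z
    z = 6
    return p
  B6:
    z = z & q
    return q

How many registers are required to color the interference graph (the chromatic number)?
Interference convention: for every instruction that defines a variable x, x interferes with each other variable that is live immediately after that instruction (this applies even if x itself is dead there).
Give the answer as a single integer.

Answer: 4

Analysis:
def/use:
  B0: def={p,v,z} ue=∅
  B1: def={a,q} ue=∅
  B2: def={a,p,q} ue={p}
  B3: def={q,z} ue={z}
  B4: def={v,z} ue={q,v,z}
  B5: def={p,z} ue={p,z}
  B6: def={z} ue={q,z}

Liveness:
  live B0: ∅→{p,v,z}
  live B1: {p,v,z}→{p,q,v,z}
  live B2: {p,z}→{p,z}
  live B3: {p,v,z}→{p,q,v,z}
  live B4: {p,q,v,z}→{p,q,z}
  live B5: {p,z}→∅
  live B6: {q,z}→∅

Interfere edges:
  a — {p,v,z}
  p — {a,q,v,z}
  q — {p,v,z}
  v — {a,p,q,z}
  z — {a,p,q,v}

Registers:
  lower bound: {a,p,v,z} mutually conflict ⇒ χ ≥ 4
  assign a→c3 p→c0 q→c3 v→c1 z→c2 — no edge inside a register ⇒ χ ≤ 4
  χ = 4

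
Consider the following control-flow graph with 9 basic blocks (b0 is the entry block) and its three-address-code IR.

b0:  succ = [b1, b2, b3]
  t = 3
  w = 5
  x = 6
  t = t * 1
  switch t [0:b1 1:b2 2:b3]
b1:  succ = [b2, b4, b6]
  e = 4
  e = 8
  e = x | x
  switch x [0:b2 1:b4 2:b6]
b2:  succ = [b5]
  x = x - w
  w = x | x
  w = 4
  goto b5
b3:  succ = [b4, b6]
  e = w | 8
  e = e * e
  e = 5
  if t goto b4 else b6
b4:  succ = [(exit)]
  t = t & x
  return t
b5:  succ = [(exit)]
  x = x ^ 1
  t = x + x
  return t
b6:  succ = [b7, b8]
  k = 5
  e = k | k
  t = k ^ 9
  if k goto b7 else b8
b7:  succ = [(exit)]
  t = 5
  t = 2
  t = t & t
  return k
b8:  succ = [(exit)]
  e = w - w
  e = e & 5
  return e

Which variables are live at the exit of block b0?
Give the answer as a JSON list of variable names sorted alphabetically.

def/use:
  b0 def {t,w,x} use ∅
  b1 def {e} use {x}
  b2 def {w,x} use {w,x}
  b3 def {e} use {t,w}
  b4 def {t} use {t,x}
  b5 def {t,x} use {x}
  b6 def {e,k,t} use ∅
  b7 def {t} use {k}
  b8 def {e} use {w}

Liveness:
  b0: in=∅ out={t,w,x}
  b1: in={t,w,x} out={t,w,x}
  b2: in={w,x} out={x}
  b3: in={t,w,x} out={t,w,x}
  b4: in={t,x} out=∅
  b5: in={x} out=∅
  b6: in={w} out={k,w}
  b7: in={k} out=∅
  b8: in={w} out=∅

live-out(b0) = ["t", "w", "x"]

Answer: ["t", "w", "x"]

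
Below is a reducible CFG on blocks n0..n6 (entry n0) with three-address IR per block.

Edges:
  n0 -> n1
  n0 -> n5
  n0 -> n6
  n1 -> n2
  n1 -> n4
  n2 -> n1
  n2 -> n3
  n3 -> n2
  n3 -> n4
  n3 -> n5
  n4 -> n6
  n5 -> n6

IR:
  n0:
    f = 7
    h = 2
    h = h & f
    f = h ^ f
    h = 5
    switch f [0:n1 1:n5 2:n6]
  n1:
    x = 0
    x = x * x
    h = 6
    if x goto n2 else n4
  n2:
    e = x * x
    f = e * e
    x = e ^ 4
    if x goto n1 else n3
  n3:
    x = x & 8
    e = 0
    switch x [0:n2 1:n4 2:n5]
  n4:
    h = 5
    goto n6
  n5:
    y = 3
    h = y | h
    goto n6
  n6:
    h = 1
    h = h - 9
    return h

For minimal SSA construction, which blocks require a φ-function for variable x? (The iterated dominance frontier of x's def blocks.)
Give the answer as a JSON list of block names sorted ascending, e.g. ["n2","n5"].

Answer: ["n1", "n2", "n4", "n5", "n6"]

Derivation:
idom tree: n1←n0 n2←n1 n3←n2 n4←n1 n5←n0 n6←n0
Dom at joins:
  n1: preds {n0,n2}: {n0} ∩ {n0,n1,n2} = {n0}; idom=n0
  n2: preds {n1,n3}: {n0,n1} ∩ {n0,n1,n2,n3} = {n0,n1}; idom=n1
  n4: preds {n1,n3}: {n0,n1} ∩ {n0,n1,n2,n3} = {n0,n1}; idom=n1
  n5: preds {n0,n3}: {n0} ∩ {n0,n1,n2,n3} = {n0}; idom=n0
  n6: preds {n0,n4,n5}: {n0} ∩ {n0,n1,n4} ∩ {n0,n5} = {n0}; idom=n0

DF derivation:
  join n1 pred n0: · stop@n0
  join n1 pred n2: n2→n1 stop@n0
  join n2 pred n1: · stop@n1
  join n2 pred n3: n3→n2 stop@n1
  join n4 pred n1: · stop@n1
  join n4 pred n3: n3→n2 stop@n1
  join n5 pred n0: · stop@n0
  join n5 pred n3: n3→n2→n1 stop@n0
  join n6 pred n0: · stop@n0
  join n6 pred n4: n4→n1 stop@n0
  join n6 pred n5: n5 stop@n0
  n0 → ∅
  n1 → {n1,n5,n6}
  n2 → {n1,n2,n4,n5}
  n3 → {n2,n4,n5}
  n4 → {n6}
  n5 → {n6}
  n6 → ∅

φ for x: defs {n1,n2,n3}
  DF⁺ = {n1,n2,n4,n5,n6}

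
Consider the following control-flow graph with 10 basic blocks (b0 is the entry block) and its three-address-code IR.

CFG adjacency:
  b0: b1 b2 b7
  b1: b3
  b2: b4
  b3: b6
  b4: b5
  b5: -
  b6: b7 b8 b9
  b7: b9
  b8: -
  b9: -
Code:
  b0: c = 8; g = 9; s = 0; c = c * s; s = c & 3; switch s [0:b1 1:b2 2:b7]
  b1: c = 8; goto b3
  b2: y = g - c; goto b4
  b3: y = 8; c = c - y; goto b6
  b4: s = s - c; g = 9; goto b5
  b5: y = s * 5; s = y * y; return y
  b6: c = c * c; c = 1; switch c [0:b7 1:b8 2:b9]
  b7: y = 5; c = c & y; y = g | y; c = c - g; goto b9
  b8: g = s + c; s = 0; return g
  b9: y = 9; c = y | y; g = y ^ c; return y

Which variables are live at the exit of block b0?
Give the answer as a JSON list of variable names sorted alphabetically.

def/use:
  b0: def={c,g,s} ue=∅
  b1: def={c} ue=∅
  b2: def={y} ue={c,g}
  b3: def={c,y} ue={c}
  b4: def={g,s} ue={c,s}
  b5: def={s,y} ue={s}
  b6: def={c} ue={c}
  b7: def={c,y} ue={c,g}
  b8: def={g,s} ue={c,s}
  b9: def={c,g,y} ue=∅

Backward fixpoint:
  b0: in=∅ out={c,g,s}
  b1: in={g,s} out={c,g,s}
  b2: in={c,g,s} out={c,s}
  b3: in={c,g,s} out={c,g,s}
  b4: in={c,s} out={s}
  b5: in={s} out=∅
  b6: in={c,g,s} out={c,g,s}
  b7: in={c,g} out=∅
  b8: in={c,s} out=∅
  b9: in=∅ out=∅

live-out(b0) = ["c", "g", "s"]

Answer: ["c", "g", "s"]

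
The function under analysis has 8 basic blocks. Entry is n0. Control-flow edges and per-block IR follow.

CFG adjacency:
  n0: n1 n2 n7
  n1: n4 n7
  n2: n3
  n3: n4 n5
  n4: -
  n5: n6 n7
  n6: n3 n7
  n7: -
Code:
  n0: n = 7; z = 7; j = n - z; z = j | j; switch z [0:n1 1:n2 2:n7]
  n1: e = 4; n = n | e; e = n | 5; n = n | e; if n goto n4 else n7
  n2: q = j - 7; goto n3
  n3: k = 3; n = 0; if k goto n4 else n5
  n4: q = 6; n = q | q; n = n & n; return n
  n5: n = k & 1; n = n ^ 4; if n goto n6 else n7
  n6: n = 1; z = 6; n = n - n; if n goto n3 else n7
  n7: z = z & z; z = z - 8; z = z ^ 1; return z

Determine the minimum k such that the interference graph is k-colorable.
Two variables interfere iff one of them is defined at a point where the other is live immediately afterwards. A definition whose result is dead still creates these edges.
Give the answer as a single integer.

Answer: 3

Analysis:
def/use:
  n0: def={j,n,z} ue=∅
  n1: def={e,n} ue={n}
  n2: def={q} ue={j}
  n3: def={k,n} ue=∅
  n4: def={n,q} ue=∅
  n5: def={n} ue={k}
  n6: def={n,z} ue=∅
  n7: def={z} ue={z}

Live sets:
  n0: in=∅ out={j,n,z}
  n1: in={n,z} out={z}
  n2: in={j,z} out={z}
  n3: in={z} out={k,z}
  n4: in=∅ out=∅
  n5: in={k,z} out={z}
  n6: in=∅ out={z}
  n7: in={z} out=∅

Interference:
  e↔{n,z}
  j↔{n,z}
  k↔{n,z}
  n↔{e,j,k,z}
  q↔{z}
  z↔{e,j,k,n,q}

Chromatic number:
  clique {e,n,z} ⇒ need ≥ 3
  3-colouring: R0={z}  R1={n,q}  R2={e,j,k}
  χ = 3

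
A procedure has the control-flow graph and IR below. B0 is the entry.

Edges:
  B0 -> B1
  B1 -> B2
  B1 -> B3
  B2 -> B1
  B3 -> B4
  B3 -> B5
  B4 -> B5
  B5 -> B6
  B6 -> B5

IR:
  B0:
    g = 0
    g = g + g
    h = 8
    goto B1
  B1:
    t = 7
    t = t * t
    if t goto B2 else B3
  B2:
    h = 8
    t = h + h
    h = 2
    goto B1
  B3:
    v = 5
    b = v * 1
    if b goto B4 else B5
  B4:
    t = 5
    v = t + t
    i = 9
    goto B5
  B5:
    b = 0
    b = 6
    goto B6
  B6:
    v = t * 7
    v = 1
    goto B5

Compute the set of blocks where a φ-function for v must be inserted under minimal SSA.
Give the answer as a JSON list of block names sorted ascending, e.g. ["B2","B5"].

Answer: ["B5"]

Analysis:
idom tree: B1←B0 B2←B1 B3←B1 B4←B3 B5←B3 B6←B5
Join-block Dom:
  B1: preds {B0,B2}: {B0} ∩ {B0,B1,B2} = {B0}; idom=B0
  B5: preds {B3,B4,B6}: {B0,B1,B3} ∩ {B0,B1,B3,B4} ∩ {B0,B1,B3,B5,B6} = {B0,B1,B3}; idom=B3

DF walk-up:
  B1←B0: walk · to B0
  B1←B2: walk B2→B1 to B0
  B5←B3: walk · to B3
  B5←B4: walk B4 to B3
  B5←B6: walk B6→B5 to B3
  B0: DF=∅
  B1: DF={B1}
  B2: DF={B1}
  B3: DF=∅
  B4: DF={B5}
  B5: DF={B5}
  B6: DF={B5}

φ for v: defs {B3,B4,B6}
  DF⁺ = {B5}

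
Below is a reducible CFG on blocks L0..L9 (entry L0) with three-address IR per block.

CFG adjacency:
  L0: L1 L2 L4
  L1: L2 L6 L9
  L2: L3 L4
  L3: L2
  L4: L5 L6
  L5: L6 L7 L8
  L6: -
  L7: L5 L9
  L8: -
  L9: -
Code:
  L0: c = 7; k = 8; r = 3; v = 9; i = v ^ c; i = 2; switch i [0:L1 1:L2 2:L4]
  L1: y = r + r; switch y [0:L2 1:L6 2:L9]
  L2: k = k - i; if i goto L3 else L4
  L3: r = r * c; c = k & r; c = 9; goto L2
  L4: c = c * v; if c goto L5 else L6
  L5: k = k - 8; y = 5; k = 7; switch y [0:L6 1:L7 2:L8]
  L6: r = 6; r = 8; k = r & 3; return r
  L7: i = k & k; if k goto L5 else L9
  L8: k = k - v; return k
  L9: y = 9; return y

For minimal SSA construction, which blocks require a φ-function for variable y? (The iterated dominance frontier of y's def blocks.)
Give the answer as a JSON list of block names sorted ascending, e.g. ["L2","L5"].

idom tree: L1←L0 L2←L0 L3←L2 L4←L0 L5←L4 L6←L0 L7←L5 L8←L5 L9←L0
Dom∩ at merges:
  L2: preds {L0,L1,L3}: {L0} ∩ {L0,L1} ∩ {L0,L2,L3} = {L0}; idom=L0
  L4: preds {L0,L2}: {L0} ∩ {L0,L2} = {L0}; idom=L0
  L5: preds {L4,L7}: {L0,L4} ∩ {L0,L4,L5,L7} = {L0,L4}; idom=L4
  L6: preds {L1,L4,L5}: {L0,L1} ∩ {L0,L4} ∩ {L0,L4,L5} = {L0}; idom=L0
  L9: preds {L1,L7}: {L0,L1} ∩ {L0,L4,L5,L7} = {L0}; idom=L0

DF walk-up:
  join L2 pred L0: · stop@L0
  join L2 pred L1: L1 stop@L0
  join L2 pred L3: L3→L2 stop@L0
  join L4 pred L0: · stop@L0
  join L4 pred L2: L2 stop@L0
  join L5 pred L4: · stop@L4
  join L5 pred L7: L7→L5 stop@L4
  join L6 pred L1: L1 stop@L0
  join L6 pred L4: L4 stop@L0
  join L6 pred L5: L5→L4 stop@L0
  join L9 pred L1: L1 stop@L0
  join L9 pred L7: L7→L5→L4 stop@L0
  L0: DF=∅
  L1: DF={L2,L6,L9}
  L2: DF={L2,L4}
  L3: DF={L2}
  L4: DF={L6,L9}
  L5: DF={L5,L6,L9}
  L6: DF=∅
  L7: DF={L5,L9}
  L8: DF=∅
  L9: DF=∅

φ for y: defs {L1,L5,L9}
  DF⁺ = {L2,L4,L5,L6,L9}

Answer: ["L2", "L4", "L5", "L6", "L9"]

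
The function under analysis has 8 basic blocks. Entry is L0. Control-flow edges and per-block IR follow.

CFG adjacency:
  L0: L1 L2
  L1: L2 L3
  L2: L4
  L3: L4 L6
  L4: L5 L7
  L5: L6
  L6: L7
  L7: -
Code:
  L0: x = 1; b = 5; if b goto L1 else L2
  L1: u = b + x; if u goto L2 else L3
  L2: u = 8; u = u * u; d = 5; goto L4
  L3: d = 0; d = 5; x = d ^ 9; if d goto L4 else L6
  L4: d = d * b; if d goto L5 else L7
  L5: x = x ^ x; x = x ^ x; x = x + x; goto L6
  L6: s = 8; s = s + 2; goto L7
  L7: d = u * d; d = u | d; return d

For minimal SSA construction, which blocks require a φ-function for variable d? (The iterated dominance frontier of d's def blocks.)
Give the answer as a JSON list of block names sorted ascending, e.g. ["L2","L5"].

idom tree: L1←L0 L2←L0 L3←L1 L4←L0 L5←L4 L6←L0 L7←L0
Dom∩ at merges:
  L2: preds {L0,L1}: {L0} ∩ {L0,L1} = {L0}; idom=L0
  L4: preds {L2,L3}: {L0,L2} ∩ {L0,L1,L3} = {L0}; idom=L0
  L6: preds {L3,L5}: {L0,L1,L3} ∩ {L0,L4,L5} = {L0}; idom=L0
  L7: preds {L4,L6}: {L0,L4} ∩ {L0,L6} = {L0}; idom=L0

DF walk-up:
  join L2 pred L0: · stop@L0
  join L2 pred L1: L1 stop@L0
  join L4 pred L2: L2 stop@L0
  join L4 pred L3: L3→L1 stop@L0
  join L6 pred L3: L3→L1 stop@L0
  join L6 pred L5: L5→L4 stop@L0
  join L7 pred L4: L4 stop@L0
  join L7 pred L6: L6 stop@L0
  L0 → ∅
  L1 → {L2,L4,L6}
  L2 → {L4}
  L3 → {L4,L6}
  L4 → {L6,L7}
  L5 → {L6}
  L6 → {L7}
  L7 → ∅

φ for d: defs {L2,L3,L4,L7}
  DF⁺ = {L4,L6,L7}

Answer: ["L4", "L6", "L7"]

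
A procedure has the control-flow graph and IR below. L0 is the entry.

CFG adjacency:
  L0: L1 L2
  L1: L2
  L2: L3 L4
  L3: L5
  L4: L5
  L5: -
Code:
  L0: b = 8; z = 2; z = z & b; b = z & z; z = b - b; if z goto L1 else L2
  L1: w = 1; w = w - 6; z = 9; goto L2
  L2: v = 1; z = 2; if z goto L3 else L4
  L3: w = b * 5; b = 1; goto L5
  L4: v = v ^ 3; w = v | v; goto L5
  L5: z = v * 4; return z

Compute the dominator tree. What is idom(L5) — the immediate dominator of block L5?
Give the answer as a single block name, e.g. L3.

Answer: L2

Derivation:
idom tree: L1←L0 L2←L0 L3←L2 L4←L2 L5←L2
Dom at joins:
  L2: preds {L0,L1}: {L0} ∩ {L0,L1} = {L0}; idom=L0
  L5: preds {L3,L4}: {L0,L2,L3} ∩ {L0,L2,L4} = {L0,L2}; idom=L2

idom(L5) = L2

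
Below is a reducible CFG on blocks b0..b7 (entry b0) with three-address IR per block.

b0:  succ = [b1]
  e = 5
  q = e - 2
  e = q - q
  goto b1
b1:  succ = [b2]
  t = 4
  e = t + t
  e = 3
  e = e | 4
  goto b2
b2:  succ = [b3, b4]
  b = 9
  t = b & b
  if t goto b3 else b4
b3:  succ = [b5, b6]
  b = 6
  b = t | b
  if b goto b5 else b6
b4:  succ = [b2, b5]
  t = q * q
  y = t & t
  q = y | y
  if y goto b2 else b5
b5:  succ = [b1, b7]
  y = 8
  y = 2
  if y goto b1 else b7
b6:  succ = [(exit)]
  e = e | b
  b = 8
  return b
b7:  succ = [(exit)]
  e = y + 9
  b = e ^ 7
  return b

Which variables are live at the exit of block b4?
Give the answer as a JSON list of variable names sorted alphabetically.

Answer: ["e", "q"]

Analysis:
Per-block:
  b0: {e,q} / ∅
  b1: {e,t} / ∅
  b2: {b,t} / ∅
  b3: {b} / {t}
  b4: {q,t,y} / {q}
  b5: {y} / ∅
  b6: {b,e} / {b,e}
  b7: {b,e} / {y}

Live sets:
  b0 li=∅ lo={q}
  b1 li={q} lo={e,q}
  b2 li={e,q} lo={e,q,t}
  b3 li={e,q,t} lo={b,e,q}
  b4 li={e,q} lo={e,q}
  b5 li={q} lo={q,y}
  b6 li={b,e} lo=∅
  b7 li={y} lo=∅

live-out(b4) = ["e", "q"]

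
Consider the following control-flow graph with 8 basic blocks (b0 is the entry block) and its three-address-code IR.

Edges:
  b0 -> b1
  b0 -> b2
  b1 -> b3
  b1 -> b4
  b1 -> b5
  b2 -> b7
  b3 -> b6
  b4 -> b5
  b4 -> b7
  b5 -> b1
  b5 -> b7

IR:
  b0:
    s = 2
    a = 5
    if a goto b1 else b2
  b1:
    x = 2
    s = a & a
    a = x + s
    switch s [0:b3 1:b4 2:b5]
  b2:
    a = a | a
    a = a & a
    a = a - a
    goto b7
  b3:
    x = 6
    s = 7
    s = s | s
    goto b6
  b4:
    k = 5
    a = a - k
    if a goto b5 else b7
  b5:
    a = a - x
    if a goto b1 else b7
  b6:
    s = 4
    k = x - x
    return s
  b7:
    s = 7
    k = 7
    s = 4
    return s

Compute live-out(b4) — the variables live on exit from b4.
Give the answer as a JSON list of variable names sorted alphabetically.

Per-block:
  b0: {a,s} / ∅
  b1: {a,s,x} / {a}
  b2: {a} / {a}
  b3: {s,x} / ∅
  b4: {a,k} / {a}
  b5: {a} / {a,x}
  b6: {k,s} / {x}
  b7: {k,s} / ∅

Liveness:
  live b0: ∅→{a}
  live b1: {a}→{a,x}
  live b2: {a}→∅
  live b3: ∅→{x}
  live b4: {a,x}→{a,x}
  live b5: {a,x}→{a}
  live b6: {x}→∅
  live b7: ∅→∅

live-out(b4) = ["a", "x"]

Answer: ["a", "x"]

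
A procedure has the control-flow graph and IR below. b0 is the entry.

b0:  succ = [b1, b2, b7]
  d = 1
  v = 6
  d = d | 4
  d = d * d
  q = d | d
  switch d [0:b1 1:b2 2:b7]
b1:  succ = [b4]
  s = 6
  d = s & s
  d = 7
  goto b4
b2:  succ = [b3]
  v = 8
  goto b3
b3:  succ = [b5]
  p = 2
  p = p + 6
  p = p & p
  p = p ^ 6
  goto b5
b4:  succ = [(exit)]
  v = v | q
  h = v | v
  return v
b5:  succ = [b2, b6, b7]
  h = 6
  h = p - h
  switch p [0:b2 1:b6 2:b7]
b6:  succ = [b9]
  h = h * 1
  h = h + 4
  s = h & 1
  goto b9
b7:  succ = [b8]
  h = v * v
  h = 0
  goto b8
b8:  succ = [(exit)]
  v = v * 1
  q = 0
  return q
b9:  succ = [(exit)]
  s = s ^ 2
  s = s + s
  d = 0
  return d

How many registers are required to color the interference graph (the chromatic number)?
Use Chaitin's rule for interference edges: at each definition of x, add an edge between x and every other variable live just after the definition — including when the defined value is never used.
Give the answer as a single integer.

Answer: 3

Analysis:
def/use:
  b0 def {d,q,v} use ∅
  b1 def {d,s} use ∅
  b2 def {v} use ∅
  b3 def {p} use ∅
  b4 def {h,v} use {q,v}
  b5 def {h} use {p}
  b6 def {h,s} use {h}
  b7 def {h} use {v}
  b8 def {q,v} use {v}
  b9 def {d,s} use {s}

Live sets:
  b0 li=∅ lo={q,v}
  b1 li={q,v} lo={q,v}
  b2 li=∅ lo={v}
  b3 li={v} lo={p,v}
  b4 li={q,v} lo=∅
  b5 li={p,v} lo={h,v}
  b6 li={h} lo={s}
  b7 li={v} lo={v}
  b8 li={v} lo=∅
  b9 li={s} lo=∅

Interference:
  d: {q,v}
  h: {p,v}
  p: {h,v}
  q: {d,s,v}
  s: {q,v}
  v: {d,h,p,q,s}

Registers:
  {d,q,v} pairwise interfere (3-clique) ⇒ χ ≥ 3
  3-colouring: c0={v}  c1={h,q}  c2={d,p,s}
  χ = 3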